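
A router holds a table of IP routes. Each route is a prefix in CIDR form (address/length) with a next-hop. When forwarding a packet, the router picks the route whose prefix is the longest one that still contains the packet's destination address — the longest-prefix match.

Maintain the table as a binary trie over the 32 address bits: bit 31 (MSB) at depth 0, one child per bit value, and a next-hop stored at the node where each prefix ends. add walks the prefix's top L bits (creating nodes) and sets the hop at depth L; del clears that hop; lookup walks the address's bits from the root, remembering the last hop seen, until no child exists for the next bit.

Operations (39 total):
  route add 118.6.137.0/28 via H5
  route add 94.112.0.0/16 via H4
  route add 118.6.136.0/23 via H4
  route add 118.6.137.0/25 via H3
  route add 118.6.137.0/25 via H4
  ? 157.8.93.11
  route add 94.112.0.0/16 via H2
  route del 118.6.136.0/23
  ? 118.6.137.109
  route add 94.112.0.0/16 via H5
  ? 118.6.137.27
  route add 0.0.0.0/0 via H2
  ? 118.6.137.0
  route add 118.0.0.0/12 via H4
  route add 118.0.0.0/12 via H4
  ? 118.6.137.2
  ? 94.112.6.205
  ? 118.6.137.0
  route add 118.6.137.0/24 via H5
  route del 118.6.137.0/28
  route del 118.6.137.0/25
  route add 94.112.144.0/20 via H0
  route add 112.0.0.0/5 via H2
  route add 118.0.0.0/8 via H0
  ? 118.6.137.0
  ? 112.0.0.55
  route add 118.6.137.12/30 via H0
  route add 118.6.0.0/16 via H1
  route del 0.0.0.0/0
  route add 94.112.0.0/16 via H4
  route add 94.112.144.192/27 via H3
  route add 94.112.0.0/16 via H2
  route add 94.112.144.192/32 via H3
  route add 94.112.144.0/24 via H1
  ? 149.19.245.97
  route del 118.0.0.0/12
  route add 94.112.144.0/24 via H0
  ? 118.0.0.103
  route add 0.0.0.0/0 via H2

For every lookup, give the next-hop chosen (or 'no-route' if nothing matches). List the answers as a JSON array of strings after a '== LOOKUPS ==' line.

Apply in order:
  add 118.6.137.0/28 -> H5 at depth 28
  add 94.112.0.0/16 -> H4 at depth 16
  add 118.6.136.0/23 -> H4 at depth 23
  add 118.6.137.0/25 -> H3 at depth 25
  add 118.6.137.0/25 -> H4 at depth 25
  lookup 157.8.93.11: bits ε walk d0:- -> no-route
  add 94.112.0.0/16 -> H2 at depth 16
  del 118.6.136.0/23 (clear depth 23)
  lookup 118.6.137.109: bits 0111011000000110100010010 walk d0:-→d1:-→d2:-→d3:-→d4:-→d5:-→d6:-→d7:-→d8:-→d9:-→d10:-→d11:-→d12:-→d13:-→d14:-→d15:-→d16:-→d17:-→d18:-→d19:-→d20:-→d21:-→d22:-→d23:-→d24:-→d25:H4 -> H4
  add 94.112.0.0/16 -> H5 at depth 16
  lookup 118.6.137.27: bits 011101100000011010001001000 walk d0:-→d1:-→d2:-→d3:-→d4:-→d5:-→d6:-→d7:-→d8:-→d9:-→d10:-→d11:-→d12:-→d13:-→d14:-→d15:-→d16:-→d17:-→d18:-→d19:-→d20:-→d21:-→d22:-→d23:-→d24:-→d25:H4→d26:-→d27:- -> H4
  add 0.0.0.0/0 -> H2 at depth 0
  lookup 118.6.137.0: bits 0111011000000110100010010000 walk d0:H2→d1:-→d2:-→d3:-→d4:-→d5:-→d6:-→d7:-→d8:-→d9:-→d10:-→d11:-→d12:-→d13:-→d14:-→d15:-→d16:-→d17:-→d18:-→d19:-→d20:-→d21:-→d22:-→d23:-→d24:-→d25:H4→d26:-→d27:-→d28:H5 -> H5
  add 118.0.0.0/12 -> H4 at depth 12
  add 118.0.0.0/12 -> H4 at depth 12
  lookup 118.6.137.2: bits 0111011000000110100010010000 walk d0:H2→d1:-→d2:-→d3:-→d4:-→d5:-→d6:-→d7:-→d8:-→d9:-→d10:-→d11:-→d12:H4→d13:-→d14:-→d15:-→d16:-→d17:-→d18:-→d19:-→d20:-→d21:-→d22:-→d23:-→d24:-→d25:H4→d26:-→d27:-→d28:H5 -> H5
  lookup 94.112.6.205: bits 0101111001110000 walk d0:H2→d1:-→d2:-→d3:-→d4:-→d5:-→d6:-→d7:-→d8:-→d9:-→d10:-→d11:-→d12:-→d13:-→d14:-→d15:-→d16:H5 -> H5
  lookup 118.6.137.0: bits 0111011000000110100010010000 walk d0:H2→d1:-→d2:-→d3:-→d4:-→d5:-→d6:-→d7:-→d8:-→d9:-→d10:-→d11:-→d12:H4→d13:-→d14:-→d15:-→d16:-→d17:-→d18:-→d19:-→d20:-→d21:-→d22:-→d23:-→d24:-→d25:H4→d26:-→d27:-→d28:H5 -> H5
  add 118.6.137.0/24 -> H5 at depth 24
  del 118.6.137.0/28 (clear depth 28)
  del 118.6.137.0/25 (clear depth 25)
  add 94.112.144.0/20 -> H0 at depth 20
  add 112.0.0.0/5 -> H2 at depth 5
  add 118.0.0.0/8 -> H0 at depth 8
  lookup 118.6.137.0: bits 0111011000000110100010010000 walk d0:H2→d1:-→d2:-→d3:-→d4:-→d5:H2→d6:-→d7:-→d8:H0→d9:-→d10:-→d11:-→d12:H4→d13:-→d14:-→d15:-→d16:-→d17:-→d18:-→d19:-→d20:-→d21:-→d22:-→d23:-→d24:H5→d25:-→d26:-→d27:-→d28:- -> H5
  lookup 112.0.0.55: bits 01110 walk d0:H2→d1:-→d2:-→d3:-→d4:-→d5:H2 -> H2
  add 118.6.137.12/30 -> H0 at depth 30
  add 118.6.0.0/16 -> H1 at depth 16
  del 0.0.0.0/0 (clear depth 0)
  add 94.112.0.0/16 -> H4 at depth 16
  add 94.112.144.192/27 -> H3 at depth 27
  add 94.112.0.0/16 -> H2 at depth 16
  add 94.112.144.192/32 -> H3 at depth 32
  add 94.112.144.0/24 -> H1 at depth 24
  lookup 149.19.245.97: bits ε walk d0:- -> no-route
  del 118.0.0.0/12 (clear depth 12)
  add 94.112.144.0/24 -> H0 at depth 24
  lookup 118.0.0.103: bits 0111011000000 walk d0:-→d1:-→d2:-→d3:-→d4:-→d5:H2→d6:-→d7:-→d8:H0→d9:-→d10:-→d11:-→d12:-→d13:- -> H0
  add 0.0.0.0/0 -> H2 at depth 0

== LOOKUPS ==
["no-route","H4","H4","H5","H5","H5","H5","H5","H2","no-route","H0"]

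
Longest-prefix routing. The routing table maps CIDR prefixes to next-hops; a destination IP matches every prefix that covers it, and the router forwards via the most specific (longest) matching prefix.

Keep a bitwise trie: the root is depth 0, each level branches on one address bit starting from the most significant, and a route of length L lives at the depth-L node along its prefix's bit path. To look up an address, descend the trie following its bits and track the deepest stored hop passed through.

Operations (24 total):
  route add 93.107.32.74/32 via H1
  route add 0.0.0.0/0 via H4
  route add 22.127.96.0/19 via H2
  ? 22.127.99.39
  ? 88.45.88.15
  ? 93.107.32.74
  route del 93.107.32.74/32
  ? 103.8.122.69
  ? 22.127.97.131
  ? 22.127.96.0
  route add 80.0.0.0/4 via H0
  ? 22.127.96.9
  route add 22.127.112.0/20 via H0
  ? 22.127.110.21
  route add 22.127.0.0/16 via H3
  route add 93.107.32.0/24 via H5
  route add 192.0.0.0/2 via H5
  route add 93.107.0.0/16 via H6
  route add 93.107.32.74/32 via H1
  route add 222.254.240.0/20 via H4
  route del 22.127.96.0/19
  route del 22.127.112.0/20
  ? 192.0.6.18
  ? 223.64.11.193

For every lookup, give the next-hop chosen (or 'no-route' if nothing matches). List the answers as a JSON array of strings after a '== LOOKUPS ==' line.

Process each operation:
  add 93.107.32.74/32 -> H1 at depth 32
  add 0.0.0.0/0 -> H4 at depth 0
  add 22.127.96.0/19 -> H2 at depth 19
  Q 22.127.99.39: descend 0001011001111111011 ; hops seen [H4,H2] ; pick H2
  Q 88.45.88.15: descend 01011 ; hops seen [H4] ; pick H4
  Q 93.107.32.74: descend 01011101011010110010000001001010 ; hops seen [H4,H1] ; pick H1
  del 93.107.32.74/32 (clear depth 32)
  Q 103.8.122.69: descend 01 ; hops seen [H4] ; pick H4
  Q 22.127.97.131: descend 0001011001111111011 ; hops seen [H4,H2] ; pick H2
  Q 22.127.96.0: descend 0001011001111111011 ; hops seen [H4,H2] ; pick H2
  add 80.0.0.0/4 -> H0 at depth 4
  Q 22.127.96.9: descend 0001011001111111011 ; hops seen [H4,H2] ; pick H2
  add 22.127.112.0/20 -> H0 at depth 20
  Q 22.127.110.21: descend 0001011001111111011 ; hops seen [H4,H2] ; pick H2
  add 22.127.0.0/16 -> H3 at depth 16
  add 93.107.32.0/24 -> H5 at depth 24
  add 192.0.0.0/2 -> H5 at depth 2
  add 93.107.0.0/16 -> H6 at depth 16
  add 93.107.32.74/32 -> H1 at depth 32
  add 222.254.240.0/20 -> H4 at depth 20
  del 22.127.96.0/19 (clear depth 19)
  del 22.127.112.0/20 (clear depth 20)
  Q 192.0.6.18: descend 110 ; hops seen [H4,H5] ; pick H5
  Q 223.64.11.193: descend 1101111 ; hops seen [H4,H5] ; pick H5

== LOOKUPS ==
["H2","H4","H1","H4","H2","H2","H2","H2","H5","H5"]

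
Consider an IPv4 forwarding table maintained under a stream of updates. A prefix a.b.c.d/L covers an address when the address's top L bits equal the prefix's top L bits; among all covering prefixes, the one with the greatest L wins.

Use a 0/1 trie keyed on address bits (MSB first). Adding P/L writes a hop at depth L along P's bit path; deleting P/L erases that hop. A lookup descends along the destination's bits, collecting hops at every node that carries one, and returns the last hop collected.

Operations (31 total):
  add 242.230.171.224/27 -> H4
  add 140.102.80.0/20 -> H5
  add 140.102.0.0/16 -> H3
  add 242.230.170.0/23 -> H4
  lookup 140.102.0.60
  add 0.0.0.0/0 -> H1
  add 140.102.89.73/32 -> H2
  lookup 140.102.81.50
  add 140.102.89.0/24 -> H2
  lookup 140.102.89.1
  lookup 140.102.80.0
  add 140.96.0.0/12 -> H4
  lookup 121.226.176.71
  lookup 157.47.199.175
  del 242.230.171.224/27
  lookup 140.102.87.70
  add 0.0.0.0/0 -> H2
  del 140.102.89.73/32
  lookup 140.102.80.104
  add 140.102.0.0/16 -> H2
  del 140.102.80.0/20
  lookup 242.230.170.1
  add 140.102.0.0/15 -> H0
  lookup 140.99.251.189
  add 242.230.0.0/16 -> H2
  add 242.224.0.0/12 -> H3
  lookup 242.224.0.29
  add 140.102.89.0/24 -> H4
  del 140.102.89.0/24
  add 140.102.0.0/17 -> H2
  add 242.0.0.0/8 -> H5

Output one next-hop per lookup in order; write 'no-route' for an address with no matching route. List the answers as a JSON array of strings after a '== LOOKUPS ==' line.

Process each operation:
  add 242.230.171.224/27 -> H4 at depth 27
  add 140.102.80.0/20 -> H5 at depth 20
  add 140.102.0.0/16 -> H3 at depth 16
  add 242.230.170.0/23 -> H4 at depth 23
  Q 140.102.0.60: descend 10001100011001100 ; hops seen [H3] ; pick H3
  add 0.0.0.0/0 -> H1 at depth 0
  add 140.102.89.73/32 -> H2 at depth 32
  Q 140.102.81.50: descend 10001100011001100101 ; hops seen [H1,H3,H5] ; pick H5
  add 140.102.89.0/24 -> H2 at depth 24
  Q 140.102.89.1: descend 1000110001100110010110010 ; hops seen [H1,H3,H5,H2] ; pick H2
  Q 140.102.80.0: descend 10001100011001100101 ; hops seen [H1,H3,H5] ; pick H5
  add 140.96.0.0/12 -> H4 at depth 12
  Q 121.226.176.71: descend ε ; hops seen [H1] ; pick H1
  Q 157.47.199.175: descend 100 ; hops seen [H1] ; pick H1
  del 242.230.171.224/27 (clear depth 27)
  Q 140.102.87.70: descend 10001100011001100101 ; hops seen [H1,H4,H3,H5] ; pick H5
  add 0.0.0.0/0 -> H2 at depth 0
  del 140.102.89.73/32 (clear depth 32)
  Q 140.102.80.104: descend 10001100011001100101 ; hops seen [H2,H4,H3,H5] ; pick H5
  add 140.102.0.0/16 -> H2 at depth 16
  del 140.102.80.0/20 (clear depth 20)
  Q 242.230.170.1: descend 11110010111001101010101 ; hops seen [H2,H4] ; pick H4
  add 140.102.0.0/15 -> H0 at depth 15
  Q 140.99.251.189: descend 1000110001100 ; hops seen [H2,H4] ; pick H4
  add 242.230.0.0/16 -> H2 at depth 16
  add 242.224.0.0/12 -> H3 at depth 12
  Q 242.224.0.29: descend 1111001011100 ; hops seen [H2,H3] ; pick H3
  add 140.102.89.0/24 -> H4 at depth 24
  del 140.102.89.0/24 (clear depth 24)
  add 140.102.0.0/17 -> H2 at depth 17
  add 242.0.0.0/8 -> H5 at depth 8

== LOOKUPS ==
["H3","H5","H2","H5","H1","H1","H5","H5","H4","H4","H3"]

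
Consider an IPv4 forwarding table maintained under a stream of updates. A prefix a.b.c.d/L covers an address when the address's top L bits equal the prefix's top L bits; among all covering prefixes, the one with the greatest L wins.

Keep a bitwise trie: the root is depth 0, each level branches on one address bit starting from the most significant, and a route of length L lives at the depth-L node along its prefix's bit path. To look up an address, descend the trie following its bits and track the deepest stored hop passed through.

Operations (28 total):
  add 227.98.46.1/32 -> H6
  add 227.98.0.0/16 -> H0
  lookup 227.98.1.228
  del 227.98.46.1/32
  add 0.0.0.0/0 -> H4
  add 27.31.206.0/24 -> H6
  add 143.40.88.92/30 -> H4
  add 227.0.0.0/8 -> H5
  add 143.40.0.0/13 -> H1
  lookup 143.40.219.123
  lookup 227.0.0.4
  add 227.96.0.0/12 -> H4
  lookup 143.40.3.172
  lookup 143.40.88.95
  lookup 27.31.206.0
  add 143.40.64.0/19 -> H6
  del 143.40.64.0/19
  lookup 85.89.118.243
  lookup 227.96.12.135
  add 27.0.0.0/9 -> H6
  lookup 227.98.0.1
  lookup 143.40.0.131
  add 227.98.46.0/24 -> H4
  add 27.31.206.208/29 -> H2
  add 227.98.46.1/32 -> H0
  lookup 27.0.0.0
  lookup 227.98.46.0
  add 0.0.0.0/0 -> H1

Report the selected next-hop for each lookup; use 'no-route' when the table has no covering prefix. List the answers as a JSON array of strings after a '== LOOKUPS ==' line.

Process each operation:
  + 227.98.46.1/32 (H6) depth=32
  + 227.98.0.0/16 (H0) depth=16
  Q 227.98.1.228: descend 111000110110001000 ; hops seen [H0] ; pick H0
  del 227.98.46.1/32 (clear depth 32)
  + 0.0.0.0/0 (H4) depth=0
  + 27.31.206.0/24 (H6) depth=24
  + 143.40.88.92/30 (H4) depth=30
  + 227.0.0.0/8 (H5) depth=8
  + 143.40.0.0/13 (H1) depth=13
  Q 143.40.219.123: descend 1000111100101000 ; hops seen [H4,H1] ; pick H1
  Q 227.0.0.4: descend 111000110 ; hops seen [H4,H5] ; pick H5
  + 227.96.0.0/12 (H4) depth=12
  Q 143.40.3.172: descend 10001111001010000 ; hops seen [H4,H1] ; pick H1
  Q 143.40.88.95: descend 100011110010100001011000010111 ; hops seen [H4,H1,H4] ; pick H4
  Q 27.31.206.0: descend 000110110001111111001110 ; hops seen [H4,H6] ; pick H6
  + 143.40.64.0/19 (H6) depth=19
  del 143.40.64.0/19 (clear depth 19)
  Q 85.89.118.243: descend 0 ; hops seen [H4] ; pick H4
  Q 227.96.12.135: descend 11100011011000 ; hops seen [H4,H5,H4] ; pick H4
  + 27.0.0.0/9 (H6) depth=9
  Q 227.98.0.1: descend 111000110110001000 ; hops seen [H4,H5,H4,H0] ; pick H0
  Q 143.40.0.131: descend 10001111001010000 ; hops seen [H4,H1] ; pick H1
  + 227.98.46.0/24 (H4) depth=24
  + 27.31.206.208/29 (H2) depth=29
  + 227.98.46.1/32 (H0) depth=32
  Q 27.0.0.0: descend 00011011000 ; hops seen [H4,H6] ; pick H6
  Q 227.98.46.0: descend 1110001101100010001011100000000 ; hops seen [H4,H5,H4,H0,H4] ; pick H4
  + 0.0.0.0/0 (H1) depth=0

== LOOKUPS ==
["H0","H1","H5","H1","H4","H6","H4","H4","H0","H1","H6","H4"]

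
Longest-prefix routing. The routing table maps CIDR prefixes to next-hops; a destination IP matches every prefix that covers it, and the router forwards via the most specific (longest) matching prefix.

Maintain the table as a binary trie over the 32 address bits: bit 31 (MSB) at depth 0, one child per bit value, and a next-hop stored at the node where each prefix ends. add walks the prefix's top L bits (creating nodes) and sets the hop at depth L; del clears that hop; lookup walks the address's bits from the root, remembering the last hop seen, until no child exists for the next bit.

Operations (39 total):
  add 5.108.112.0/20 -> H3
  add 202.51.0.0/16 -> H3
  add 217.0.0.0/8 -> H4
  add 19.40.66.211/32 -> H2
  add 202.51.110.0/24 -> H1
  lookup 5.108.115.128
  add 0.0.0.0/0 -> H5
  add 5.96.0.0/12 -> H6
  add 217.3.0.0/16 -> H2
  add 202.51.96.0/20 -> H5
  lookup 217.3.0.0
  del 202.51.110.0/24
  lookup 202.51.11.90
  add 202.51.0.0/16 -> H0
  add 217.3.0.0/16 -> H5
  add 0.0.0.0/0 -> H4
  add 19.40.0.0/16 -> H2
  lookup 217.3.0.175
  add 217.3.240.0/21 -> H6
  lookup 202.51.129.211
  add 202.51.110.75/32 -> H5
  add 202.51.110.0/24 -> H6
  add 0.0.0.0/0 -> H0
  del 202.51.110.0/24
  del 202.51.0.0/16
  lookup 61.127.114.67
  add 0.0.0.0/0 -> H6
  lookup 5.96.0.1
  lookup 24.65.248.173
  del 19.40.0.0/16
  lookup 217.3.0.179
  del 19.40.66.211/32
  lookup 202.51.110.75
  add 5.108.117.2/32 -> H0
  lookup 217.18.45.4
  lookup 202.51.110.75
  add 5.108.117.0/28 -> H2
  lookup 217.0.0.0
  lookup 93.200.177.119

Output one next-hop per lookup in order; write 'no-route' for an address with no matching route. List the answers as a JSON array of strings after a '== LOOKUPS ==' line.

Apply in order:
  add 5.108.112.0/20 -> H3 at depth 20
  add 202.51.0.0/16 -> H3 at depth 16
  add 217.0.0.0/8 -> H4 at depth 8
  add 19.40.66.211/32 -> H2 at depth 32
  add 202.51.110.0/24 -> H1 at depth 24
  ? 5.108.115.128  path d0:-→d1:-→d2:-→d3:-→d4:-→d5:-→d6:-→d7:-→d8:-→d9:-→d10:-→d11:-→d12:-→d13:-→d14:-→d15:-→d16:-→d17:-→d18:-→d19:-→d20:H3  best=H3
  add 0.0.0.0/0 -> H5 at depth 0
  add 5.96.0.0/12 -> H6 at depth 12
  add 217.3.0.0/16 -> H2 at depth 16
  add 202.51.96.0/20 -> H5 at depth 20
  ? 217.3.0.0  path d0:H5→d1:-→d2:-→d3:-→d4:-→d5:-→d6:-→d7:-→d8:H4→d9:-→d10:-→d11:-→d12:-→d13:-→d14:-→d15:-→d16:H2  best=H2
  - 202.51.110.0/24 clear@24
  ? 202.51.11.90  path d0:H5→d1:-→d2:-→d3:-→d4:-→d5:-→d6:-→d7:-→d8:-→d9:-→d10:-→d11:-→d12:-→d13:-→d14:-→d15:-→d16:H3→d17:-  best=H3
  add 202.51.0.0/16 -> H0 at depth 16
  add 217.3.0.0/16 -> H5 at depth 16
  add 0.0.0.0/0 -> H4 at depth 0
  add 19.40.0.0/16 -> H2 at depth 16
  ? 217.3.0.175  path d0:H4→d1:-→d2:-→d3:-→d4:-→d5:-→d6:-→d7:-→d8:H4→d9:-→d10:-→d11:-→d12:-→d13:-→d14:-→d15:-→d16:H5  best=H5
  add 217.3.240.0/21 -> H6 at depth 21
  ? 202.51.129.211  path d0:H4→d1:-→d2:-→d3:-→d4:-→d5:-→d6:-→d7:-→d8:-→d9:-→d10:-→d11:-→d12:-→d13:-→d14:-→d15:-→d16:H0  best=H0
  add 202.51.110.75/32 -> H5 at depth 32
  add 202.51.110.0/24 -> H6 at depth 24
  add 0.0.0.0/0 -> H0 at depth 0
  - 202.51.110.0/24 clear@24
  - 202.51.0.0/16 clear@16
  ? 61.127.114.67  path d0:H0→d1:-→d2:-  best=H0
  add 0.0.0.0/0 -> H6 at depth 0
  ? 5.96.0.1  path d0:H6→d1:-→d2:-→d3:-→d4:-→d5:-→d6:-→d7:-→d8:-→d9:-→d10:-→d11:-→d12:H6  best=H6
  ? 24.65.248.173  path d0:H6→d1:-→d2:-→d3:-→d4:-  best=H6
  - 19.40.0.0/16 clear@16
  ? 217.3.0.179  path d0:H6→d1:-→d2:-→d3:-→d4:-→d5:-→d6:-→d7:-→d8:H4→d9:-→d10:-→d11:-→d12:-→d13:-→d14:-→d15:-→d16:H5  best=H5
  - 19.40.66.211/32 clear@32
  ? 202.51.110.75  path d0:H6→d1:-→d2:-→d3:-→d4:-→d5:-→d6:-→d7:-→d8:-→d9:-→d10:-→d11:-→d12:-→d13:-→d14:-→d15:-→d16:-→d17:-→d18:-→d19:-→d20:H5→d21:-→d22:-→d23:-→d24:-→d25:-→d26:-→d27:-→d28:-→d29:-→d30:-→d31:-→d32:H5  best=H5
  add 5.108.117.2/32 -> H0 at depth 32
  ? 217.18.45.4  path d0:H6→d1:-→d2:-→d3:-→d4:-→d5:-→d6:-→d7:-→d8:H4→d9:-→d10:-→d11:-  best=H4
  ? 202.51.110.75  path d0:H6→d1:-→d2:-→d3:-→d4:-→d5:-→d6:-→d7:-→d8:-→d9:-→d10:-→d11:-→d12:-→d13:-→d14:-→d15:-→d16:-→d17:-→d18:-→d19:-→d20:H5→d21:-→d22:-→d23:-→d24:-→d25:-→d26:-→d27:-→d28:-→d29:-→d30:-→d31:-→d32:H5  best=H5
  add 5.108.117.0/28 -> H2 at depth 28
  ? 217.0.0.0  path d0:H6→d1:-→d2:-→d3:-→d4:-→d5:-→d6:-→d7:-→d8:H4→d9:-→d10:-→d11:-→d12:-→d13:-→d14:-  best=H4
  ? 93.200.177.119  path d0:H6→d1:-  best=H6

== LOOKUPS ==
["H3","H2","H3","H5","H0","H0","H6","H6","H5","H5","H4","H5","H4","H6"]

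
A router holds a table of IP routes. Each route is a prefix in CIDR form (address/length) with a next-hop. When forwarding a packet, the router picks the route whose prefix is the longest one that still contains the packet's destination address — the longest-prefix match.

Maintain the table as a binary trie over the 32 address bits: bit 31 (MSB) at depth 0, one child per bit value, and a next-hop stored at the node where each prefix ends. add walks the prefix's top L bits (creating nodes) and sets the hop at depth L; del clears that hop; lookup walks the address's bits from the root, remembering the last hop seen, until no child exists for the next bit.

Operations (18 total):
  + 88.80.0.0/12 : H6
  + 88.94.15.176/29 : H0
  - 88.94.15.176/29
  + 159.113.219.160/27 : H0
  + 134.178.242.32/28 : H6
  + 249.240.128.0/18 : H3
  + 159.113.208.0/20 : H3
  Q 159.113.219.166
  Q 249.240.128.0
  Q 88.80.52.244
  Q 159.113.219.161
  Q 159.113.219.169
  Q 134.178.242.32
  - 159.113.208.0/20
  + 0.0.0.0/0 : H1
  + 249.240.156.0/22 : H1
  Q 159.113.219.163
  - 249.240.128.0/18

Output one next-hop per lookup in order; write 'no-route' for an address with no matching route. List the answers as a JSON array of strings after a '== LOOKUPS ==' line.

Process each operation:
  add 88.80.0.0/12 -> H6 at depth 12
  add 88.94.15.176/29 -> H0 at depth 29
  - 88.94.15.176/29 clear@29
  add 159.113.219.160/27 -> H0 at depth 27
  add 134.178.242.32/28 -> H6 at depth 28
  add 249.240.128.0/18 -> H3 at depth 18
  add 159.113.208.0/20 -> H3 at depth 20
  ? 159.113.219.166  path d0:-→d1:-→d2:-→d3:-→d4:-→d5:-→d6:-→d7:-→d8:-→d9:-→d10:-→d11:-→d12:-→d13:-→d14:-→d15:-→d16:-→d17:-→d18:-→d19:-→d20:H3→d21:-→d22:-→d23:-→d24:-→d25:-→d26:-→d27:H0  best=H0
  ? 249.240.128.0  path d0:-→d1:-→d2:-→d3:-→d4:-→d5:-→d6:-→d7:-→d8:-→d9:-→d10:-→d11:-→d12:-→d13:-→d14:-→d15:-→d16:-→d17:-→d18:H3  best=H3
  ? 88.80.52.244  path d0:-→d1:-→d2:-→d3:-→d4:-→d5:-→d6:-→d7:-→d8:-→d9:-→d10:-→d11:-→d12:H6  best=H6
  ? 159.113.219.161  path d0:-→d1:-→d2:-→d3:-→d4:-→d5:-→d6:-→d7:-→d8:-→d9:-→d10:-→d11:-→d12:-→d13:-→d14:-→d15:-→d16:-→d17:-→d18:-→d19:-→d20:H3→d21:-→d22:-→d23:-→d24:-→d25:-→d26:-→d27:H0  best=H0
  ? 159.113.219.169  path d0:-→d1:-→d2:-→d3:-→d4:-→d5:-→d6:-→d7:-→d8:-→d9:-→d10:-→d11:-→d12:-→d13:-→d14:-→d15:-→d16:-→d17:-→d18:-→d19:-→d20:H3→d21:-→d22:-→d23:-→d24:-→d25:-→d26:-→d27:H0  best=H0
  ? 134.178.242.32  path d0:-→d1:-→d2:-→d3:-→d4:-→d5:-→d6:-→d7:-→d8:-→d9:-→d10:-→d11:-→d12:-→d13:-→d14:-→d15:-→d16:-→d17:-→d18:-→d19:-→d20:-→d21:-→d22:-→d23:-→d24:-→d25:-→d26:-→d27:-→d28:H6  best=H6
  - 159.113.208.0/20 clear@20
  add 0.0.0.0/0 -> H1 at depth 0
  add 249.240.156.0/22 -> H1 at depth 22
  ? 159.113.219.163  path d0:H1→d1:-→d2:-→d3:-→d4:-→d5:-→d6:-→d7:-→d8:-→d9:-→d10:-→d11:-→d12:-→d13:-→d14:-→d15:-→d16:-→d17:-→d18:-→d19:-→d20:-→d21:-→d22:-→d23:-→d24:-→d25:-→d26:-→d27:H0  best=H0
  - 249.240.128.0/18 clear@18

== LOOKUPS ==
["H0","H3","H6","H0","H0","H6","H0"]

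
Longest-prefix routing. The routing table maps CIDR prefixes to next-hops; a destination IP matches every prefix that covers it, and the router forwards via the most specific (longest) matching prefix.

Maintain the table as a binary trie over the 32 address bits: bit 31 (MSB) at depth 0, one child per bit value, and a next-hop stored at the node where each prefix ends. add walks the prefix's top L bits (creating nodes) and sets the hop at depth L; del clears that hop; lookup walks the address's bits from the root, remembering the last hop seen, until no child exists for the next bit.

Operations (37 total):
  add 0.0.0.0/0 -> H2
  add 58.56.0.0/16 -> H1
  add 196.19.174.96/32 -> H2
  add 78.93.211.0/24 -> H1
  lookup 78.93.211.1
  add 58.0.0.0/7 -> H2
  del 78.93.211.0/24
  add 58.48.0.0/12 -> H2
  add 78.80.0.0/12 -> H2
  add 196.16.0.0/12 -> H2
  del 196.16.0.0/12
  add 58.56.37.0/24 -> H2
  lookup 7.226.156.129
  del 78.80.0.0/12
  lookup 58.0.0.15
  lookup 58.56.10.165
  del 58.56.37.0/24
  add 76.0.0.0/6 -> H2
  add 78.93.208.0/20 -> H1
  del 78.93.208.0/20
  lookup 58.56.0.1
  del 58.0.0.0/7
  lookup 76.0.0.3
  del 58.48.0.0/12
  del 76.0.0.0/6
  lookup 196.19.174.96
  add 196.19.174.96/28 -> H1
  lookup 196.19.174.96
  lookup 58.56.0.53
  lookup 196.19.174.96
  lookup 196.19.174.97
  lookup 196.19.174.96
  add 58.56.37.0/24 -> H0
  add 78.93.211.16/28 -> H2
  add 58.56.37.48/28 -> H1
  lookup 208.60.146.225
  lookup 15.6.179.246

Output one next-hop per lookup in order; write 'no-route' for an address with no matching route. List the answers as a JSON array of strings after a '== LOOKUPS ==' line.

Trace:
  + 0.0.0.0/0 (H2) depth=0
  + 58.56.0.0/16 (H1) depth=16
  + 196.19.174.96/32 (H2) depth=32
  + 78.93.211.0/24 (H1) depth=24
  Q 78.93.211.1: descend 010011100101110111010011 ; hops seen [H2,H1] ; pick H1
  + 58.0.0.0/7 (H2) depth=7
  - 78.93.211.0/24 clear@24
  + 58.48.0.0/12 (H2) depth=12
  + 78.80.0.0/12 (H2) depth=12
  + 196.16.0.0/12 (H2) depth=12
  - 196.16.0.0/12 clear@12
  + 58.56.37.0/24 (H2) depth=24
  Q 7.226.156.129: descend 00 ; hops seen [H2] ; pick H2
  - 78.80.0.0/12 clear@12
  Q 58.0.0.15: descend 0011101000 ; hops seen [H2,H2] ; pick H2
  Q 58.56.10.165: descend 001110100011100000 ; hops seen [H2,H2,H2,H1] ; pick H1
  - 58.56.37.0/24 clear@24
  + 76.0.0.0/6 (H2) depth=6
  + 78.93.208.0/20 (H1) depth=20
  - 78.93.208.0/20 clear@20
  Q 58.56.0.1: descend 001110100011100000 ; hops seen [H2,H2,H2,H1] ; pick H1
  - 58.0.0.0/7 clear@7
  Q 76.0.0.3: descend 010011 ; hops seen [H2,H2] ; pick H2
  - 58.48.0.0/12 clear@12
  - 76.0.0.0/6 clear@6
  Q 196.19.174.96: descend 11000100000100111010111001100000 ; hops seen [H2,H2] ; pick H2
  + 196.19.174.96/28 (H1) depth=28
  Q 196.19.174.96: descend 11000100000100111010111001100000 ; hops seen [H2,H1,H2] ; pick H2
  Q 58.56.0.53: descend 001110100011100000 ; hops seen [H2,H1] ; pick H1
  Q 196.19.174.96: descend 11000100000100111010111001100000 ; hops seen [H2,H1,H2] ; pick H2
  Q 196.19.174.97: descend 1100010000010011101011100110000 ; hops seen [H2,H1] ; pick H1
  Q 196.19.174.96: descend 11000100000100111010111001100000 ; hops seen [H2,H1,H2] ; pick H2
  + 58.56.37.0/24 (H0) depth=24
  + 78.93.211.16/28 (H2) depth=28
  + 58.56.37.48/28 (H1) depth=28
  Q 208.60.146.225: descend 110 ; hops seen [H2] ; pick H2
  Q 15.6.179.246: descend 00 ; hops seen [H2] ; pick H2

== LOOKUPS ==
["H1","H2","H2","H1","H1","H2","H2","H2","H1","H2","H1","H2","H2","H2"]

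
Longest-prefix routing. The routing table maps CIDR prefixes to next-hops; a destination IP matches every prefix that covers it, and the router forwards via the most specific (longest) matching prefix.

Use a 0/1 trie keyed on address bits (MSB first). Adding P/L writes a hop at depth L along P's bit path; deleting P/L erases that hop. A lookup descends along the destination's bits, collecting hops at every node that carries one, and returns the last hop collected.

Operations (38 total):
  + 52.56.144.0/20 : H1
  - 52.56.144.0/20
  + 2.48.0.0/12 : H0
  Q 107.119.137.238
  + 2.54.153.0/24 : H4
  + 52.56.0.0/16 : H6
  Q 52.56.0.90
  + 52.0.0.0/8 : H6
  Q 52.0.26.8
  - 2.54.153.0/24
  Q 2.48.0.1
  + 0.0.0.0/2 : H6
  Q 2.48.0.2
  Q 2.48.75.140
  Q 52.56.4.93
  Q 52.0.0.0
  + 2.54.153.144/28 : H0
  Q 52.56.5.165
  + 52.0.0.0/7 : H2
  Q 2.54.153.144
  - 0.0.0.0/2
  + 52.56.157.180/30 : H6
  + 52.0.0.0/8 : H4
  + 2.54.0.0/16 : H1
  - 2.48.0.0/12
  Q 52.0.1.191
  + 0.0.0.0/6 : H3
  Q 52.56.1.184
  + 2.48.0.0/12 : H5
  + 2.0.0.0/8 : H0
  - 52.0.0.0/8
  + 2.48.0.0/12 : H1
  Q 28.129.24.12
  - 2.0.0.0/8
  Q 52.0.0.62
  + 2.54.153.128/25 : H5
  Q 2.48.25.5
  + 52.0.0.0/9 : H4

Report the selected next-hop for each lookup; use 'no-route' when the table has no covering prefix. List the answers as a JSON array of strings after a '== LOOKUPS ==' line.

Process each operation:
  add 52.56.144.0/20 -> H1 at depth 20
  del 52.56.144.0/20 (clear depth 20)
  add 2.48.0.0/12 -> H0 at depth 12
  lookup 107.119.137.238: bits 0 walk d0:-→d1:- -> no-route
  add 2.54.153.0/24 -> H4 at depth 24
  add 52.56.0.0/16 -> H6 at depth 16
  lookup 52.56.0.90: bits 0011010000111000 walk d0:-→d1:-→d2:-→d3:-→d4:-→d5:-→d6:-→d7:-→d8:-→d9:-→d10:-→d11:-→d12:-→d13:-→d14:-→d15:-→d16:H6 -> H6
  add 52.0.0.0/8 -> H6 at depth 8
  lookup 52.0.26.8: bits 0011010000 walk d0:-→d1:-→d2:-→d3:-→d4:-→d5:-→d6:-→d7:-→d8:H6→d9:-→d10:- -> H6
  del 2.54.153.0/24 (clear depth 24)
  lookup 2.48.0.1: bits 0000001000110 walk d0:-→d1:-→d2:-→d3:-→d4:-→d5:-→d6:-→d7:-→d8:-→d9:-→d10:-→d11:-→d12:H0→d13:- -> H0
  add 0.0.0.0/2 -> H6 at depth 2
  lookup 2.48.0.2: bits 0000001000110 walk d0:-→d1:-→d2:H6→d3:-→d4:-→d5:-→d6:-→d7:-→d8:-→d9:-→d10:-→d11:-→d12:H0→d13:- -> H0
  lookup 2.48.75.140: bits 0000001000110 walk d0:-→d1:-→d2:H6→d3:-→d4:-→d5:-→d6:-→d7:-→d8:-→d9:-→d10:-→d11:-→d12:H0→d13:- -> H0
  lookup 52.56.4.93: bits 0011010000111000 walk d0:-→d1:-→d2:H6→d3:-→d4:-→d5:-→d6:-→d7:-→d8:H6→d9:-→d10:-→d11:-→d12:-→d13:-→d14:-→d15:-→d16:H6 -> H6
  lookup 52.0.0.0: bits 0011010000 walk d0:-→d1:-→d2:H6→d3:-→d4:-→d5:-→d6:-→d7:-→d8:H6→d9:-→d10:- -> H6
  add 2.54.153.144/28 -> H0 at depth 28
  lookup 52.56.5.165: bits 0011010000111000 walk d0:-→d1:-→d2:H6→d3:-→d4:-→d5:-→d6:-→d7:-→d8:H6→d9:-→d10:-→d11:-→d12:-→d13:-→d14:-→d15:-→d16:H6 -> H6
  add 52.0.0.0/7 -> H2 at depth 7
  lookup 2.54.153.144: bits 0000001000110110100110011001 walk d0:-→d1:-→d2:H6→d3:-→d4:-→d5:-→d6:-→d7:-→d8:-→d9:-→d10:-→d11:-→d12:H0→d13:-→d14:-→d15:-→d16:-→d17:-→d18:-→d19:-→d20:-→d21:-→d22:-→d23:-→d24:-→d25:-→d26:-→d27:-→d28:H0 -> H0
  del 0.0.0.0/2 (clear depth 2)
  add 52.56.157.180/30 -> H6 at depth 30
  add 52.0.0.0/8 -> H4 at depth 8
  add 2.54.0.0/16 -> H1 at depth 16
  del 2.48.0.0/12 (clear depth 12)
  lookup 52.0.1.191: bits 0011010000 walk d0:-→d1:-→d2:-→d3:-→d4:-→d5:-→d6:-→d7:H2→d8:H4→d9:-→d10:- -> H4
  add 0.0.0.0/6 -> H3 at depth 6
  lookup 52.56.1.184: bits 0011010000111000 walk d0:-→d1:-→d2:-→d3:-→d4:-→d5:-→d6:-→d7:H2→d8:H4→d9:-→d10:-→d11:-→d12:-→d13:-→d14:-→d15:-→d16:H6 -> H6
  add 2.48.0.0/12 -> H5 at depth 12
  add 2.0.0.0/8 -> H0 at depth 8
  del 52.0.0.0/8 (clear depth 8)
  add 2.48.0.0/12 -> H1 at depth 12
  lookup 28.129.24.12: bits 000 walk d0:-→d1:-→d2:-→d3:- -> no-route
  del 2.0.0.0/8 (clear depth 8)
  lookup 52.0.0.62: bits 0011010000 walk d0:-→d1:-→d2:-→d3:-→d4:-→d5:-→d6:-→d7:H2→d8:-→d9:-→d10:- -> H2
  add 2.54.153.128/25 -> H5 at depth 25
  lookup 2.48.25.5: bits 0000001000110 walk d0:-→d1:-→d2:-→d3:-→d4:-→d5:-→d6:H3→d7:-→d8:-→d9:-→d10:-→d11:-→d12:H1→d13:- -> H1
  add 52.0.0.0/9 -> H4 at depth 9

== LOOKUPS ==
["no-route","H6","H6","H0","H0","H0","H6","H6","H6","H0","H4","H6","no-route","H2","H1"]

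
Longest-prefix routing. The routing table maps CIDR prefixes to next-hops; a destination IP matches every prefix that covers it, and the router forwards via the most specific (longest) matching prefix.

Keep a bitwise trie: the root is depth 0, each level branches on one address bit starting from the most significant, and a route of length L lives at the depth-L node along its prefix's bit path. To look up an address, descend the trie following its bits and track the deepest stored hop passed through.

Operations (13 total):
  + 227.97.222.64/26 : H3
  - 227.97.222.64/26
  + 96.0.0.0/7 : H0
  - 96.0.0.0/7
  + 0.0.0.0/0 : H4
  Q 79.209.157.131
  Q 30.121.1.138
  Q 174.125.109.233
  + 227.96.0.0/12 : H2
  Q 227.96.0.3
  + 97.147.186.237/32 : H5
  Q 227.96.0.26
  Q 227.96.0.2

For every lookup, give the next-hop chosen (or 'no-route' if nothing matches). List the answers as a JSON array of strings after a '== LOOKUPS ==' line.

Apply in order:
  add 227.97.222.64/26 -> H3 at depth 26
  del 227.97.222.64/26 (clear depth 26)
  add 96.0.0.0/7 -> H0 at depth 7
  del 96.0.0.0/7 (clear depth 7)
  add 0.0.0.0/0 -> H4 at depth 0
  ? 79.209.157.131  path d0:H4→d1:-→d2:-  best=H4
  ? 30.121.1.138  path d0:H4→d1:-  best=H4
  ? 174.125.109.233  path d0:H4→d1:-  best=H4
  add 227.96.0.0/12 -> H2 at depth 12
  ? 227.96.0.3  path d0:H4→d1:-→d2:-→d3:-→d4:-→d5:-→d6:-→d7:-→d8:-→d9:-→d10:-→d11:-→d12:H2→d13:-→d14:-→d15:-  best=H2
  add 97.147.186.237/32 -> H5 at depth 32
  ? 227.96.0.26  path d0:H4→d1:-→d2:-→d3:-→d4:-→d5:-→d6:-→d7:-→d8:-→d9:-→d10:-→d11:-→d12:H2→d13:-→d14:-→d15:-  best=H2
  ? 227.96.0.2  path d0:H4→d1:-→d2:-→d3:-→d4:-→d5:-→d6:-→d7:-→d8:-→d9:-→d10:-→d11:-→d12:H2→d13:-→d14:-→d15:-  best=H2

== LOOKUPS ==
["H4","H4","H4","H2","H2","H2"]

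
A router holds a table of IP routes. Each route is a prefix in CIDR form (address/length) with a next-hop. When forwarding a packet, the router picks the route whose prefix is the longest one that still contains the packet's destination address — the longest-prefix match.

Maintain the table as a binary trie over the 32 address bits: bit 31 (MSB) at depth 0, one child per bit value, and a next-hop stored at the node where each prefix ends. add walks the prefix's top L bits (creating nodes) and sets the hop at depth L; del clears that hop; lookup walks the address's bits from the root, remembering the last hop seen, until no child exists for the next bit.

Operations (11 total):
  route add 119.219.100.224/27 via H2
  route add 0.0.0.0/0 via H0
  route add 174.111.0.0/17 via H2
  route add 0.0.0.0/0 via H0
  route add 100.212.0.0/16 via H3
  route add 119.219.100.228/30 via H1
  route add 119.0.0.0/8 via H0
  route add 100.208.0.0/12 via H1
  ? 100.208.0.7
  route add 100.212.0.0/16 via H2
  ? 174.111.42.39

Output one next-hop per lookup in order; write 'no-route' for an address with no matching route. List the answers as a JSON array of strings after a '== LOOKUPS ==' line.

Process each operation:
  add 119.219.100.224/27 -> H2 at depth 27
  add 0.0.0.0/0 -> H0 at depth 0
  add 174.111.0.0/17 -> H2 at depth 17
  add 0.0.0.0/0 -> H0 at depth 0
  add 100.212.0.0/16 -> H3 at depth 16
  add 119.219.100.228/30 -> H1 at depth 30
  add 119.0.0.0/8 -> H0 at depth 8
  add 100.208.0.0/12 -> H1 at depth 12
  ? 100.208.0.7  path d0:H0→d1:-→d2:-→d3:-→d4:-→d5:-→d6:-→d7:-→d8:-→d9:-→d10:-→d11:-→d12:H1→d13:-  best=H1
  add 100.212.0.0/16 -> H2 at depth 16
  ? 174.111.42.39  path d0:H0→d1:-→d2:-→d3:-→d4:-→d5:-→d6:-→d7:-→d8:-→d9:-→d10:-→d11:-→d12:-→d13:-→d14:-→d15:-→d16:-→d17:H2  best=H2

== LOOKUPS ==
["H1","H2"]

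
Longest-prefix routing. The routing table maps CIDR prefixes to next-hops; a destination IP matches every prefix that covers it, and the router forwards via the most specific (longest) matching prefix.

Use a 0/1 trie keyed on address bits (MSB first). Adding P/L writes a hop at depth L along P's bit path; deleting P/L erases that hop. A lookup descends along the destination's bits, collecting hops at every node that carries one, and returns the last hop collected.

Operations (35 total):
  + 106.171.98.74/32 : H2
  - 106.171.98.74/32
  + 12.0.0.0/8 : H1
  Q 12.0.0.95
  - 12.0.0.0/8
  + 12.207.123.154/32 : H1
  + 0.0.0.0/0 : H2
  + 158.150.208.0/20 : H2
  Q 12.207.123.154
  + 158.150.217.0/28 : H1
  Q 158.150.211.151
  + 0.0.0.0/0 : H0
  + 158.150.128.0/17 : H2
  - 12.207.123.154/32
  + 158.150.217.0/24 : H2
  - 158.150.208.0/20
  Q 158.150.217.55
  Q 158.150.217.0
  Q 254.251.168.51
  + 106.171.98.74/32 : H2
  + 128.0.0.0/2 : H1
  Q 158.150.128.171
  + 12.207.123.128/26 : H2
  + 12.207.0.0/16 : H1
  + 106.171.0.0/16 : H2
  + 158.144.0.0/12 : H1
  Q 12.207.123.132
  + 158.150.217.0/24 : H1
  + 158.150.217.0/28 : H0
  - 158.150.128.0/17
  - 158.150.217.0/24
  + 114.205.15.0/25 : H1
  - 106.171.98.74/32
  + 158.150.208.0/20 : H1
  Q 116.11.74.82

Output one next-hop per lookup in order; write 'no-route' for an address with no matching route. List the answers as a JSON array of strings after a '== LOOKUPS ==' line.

Trace:
  add 106.171.98.74/32 -> H2 at depth 32
  del 106.171.98.74/32 (clear depth 32)
  add 12.0.0.0/8 -> H1 at depth 8
  ? 12.0.0.95  path d0:-→d1:-→d2:-→d3:-→d4:-→d5:-→d6:-→d7:-→d8:H1  best=H1
  del 12.0.0.0/8 (clear depth 8)
  add 12.207.123.154/32 -> H1 at depth 32
  add 0.0.0.0/0 -> H2 at depth 0
  add 158.150.208.0/20 -> H2 at depth 20
  ? 12.207.123.154  path d0:H2→d1:-→d2:-→d3:-→d4:-→d5:-→d6:-→d7:-→d8:-→d9:-→d10:-→d11:-→d12:-→d13:-→d14:-→d15:-→d16:-→d17:-→d18:-→d19:-→d20:-→d21:-→d22:-→d23:-→d24:-→d25:-→d26:-→d27:-→d28:-→d29:-→d30:-→d31:-→d32:H1  best=H1
  add 158.150.217.0/28 -> H1 at depth 28
  ? 158.150.211.151  path d0:H2→d1:-→d2:-→d3:-→d4:-→d5:-→d6:-→d7:-→d8:-→d9:-→d10:-→d11:-→d12:-→d13:-→d14:-→d15:-→d16:-→d17:-→d18:-→d19:-→d20:H2  best=H2
  add 0.0.0.0/0 -> H0 at depth 0
  add 158.150.128.0/17 -> H2 at depth 17
  del 12.207.123.154/32 (clear depth 32)
  add 158.150.217.0/24 -> H2 at depth 24
  del 158.150.208.0/20 (clear depth 20)
  ? 158.150.217.55  path d0:H0→d1:-→d2:-→d3:-→d4:-→d5:-→d6:-→d7:-→d8:-→d9:-→d10:-→d11:-→d12:-→d13:-→d14:-→d15:-→d16:-→d17:H2→d18:-→d19:-→d20:-→d21:-→d22:-→d23:-→d24:H2→d25:-→d26:-  best=H2
  ? 158.150.217.0  path d0:H0→d1:-→d2:-→d3:-→d4:-→d5:-→d6:-→d7:-→d8:-→d9:-→d10:-→d11:-→d12:-→d13:-→d14:-→d15:-→d16:-→d17:H2→d18:-→d19:-→d20:-→d21:-→d22:-→d23:-→d24:H2→d25:-→d26:-→d27:-→d28:H1  best=H1
  ? 254.251.168.51  path d0:H0→d1:-  best=H0
  add 106.171.98.74/32 -> H2 at depth 32
  add 128.0.0.0/2 -> H1 at depth 2
  ? 158.150.128.171  path d0:H0→d1:-→d2:H1→d3:-→d4:-→d5:-→d6:-→d7:-→d8:-→d9:-→d10:-→d11:-→d12:-→d13:-→d14:-→d15:-→d16:-→d17:H2  best=H2
  add 12.207.123.128/26 -> H2 at depth 26
  add 12.207.0.0/16 -> H1 at depth 16
  add 106.171.0.0/16 -> H2 at depth 16
  add 158.144.0.0/12 -> H1 at depth 12
  ? 12.207.123.132  path d0:H0→d1:-→d2:-→d3:-→d4:-→d5:-→d6:-→d7:-→d8:-→d9:-→d10:-→d11:-→d12:-→d13:-→d14:-→d15:-→d16:H1→d17:-→d18:-→d19:-→d20:-→d21:-→d22:-→d23:-→d24:-→d25:-→d26:H2→d27:-  best=H2
  add 158.150.217.0/24 -> H1 at depth 24
  add 158.150.217.0/28 -> H0 at depth 28
  del 158.150.128.0/17 (clear depth 17)
  del 158.150.217.0/24 (clear depth 24)
  add 114.205.15.0/25 -> H1 at depth 25
  del 106.171.98.74/32 (clear depth 32)
  add 158.150.208.0/20 -> H1 at depth 20
  ? 116.11.74.82  path d0:H0→d1:-→d2:-→d3:-→d4:-→d5:-  best=H0

== LOOKUPS ==
["H1","H1","H2","H2","H1","H0","H2","H2","H0"]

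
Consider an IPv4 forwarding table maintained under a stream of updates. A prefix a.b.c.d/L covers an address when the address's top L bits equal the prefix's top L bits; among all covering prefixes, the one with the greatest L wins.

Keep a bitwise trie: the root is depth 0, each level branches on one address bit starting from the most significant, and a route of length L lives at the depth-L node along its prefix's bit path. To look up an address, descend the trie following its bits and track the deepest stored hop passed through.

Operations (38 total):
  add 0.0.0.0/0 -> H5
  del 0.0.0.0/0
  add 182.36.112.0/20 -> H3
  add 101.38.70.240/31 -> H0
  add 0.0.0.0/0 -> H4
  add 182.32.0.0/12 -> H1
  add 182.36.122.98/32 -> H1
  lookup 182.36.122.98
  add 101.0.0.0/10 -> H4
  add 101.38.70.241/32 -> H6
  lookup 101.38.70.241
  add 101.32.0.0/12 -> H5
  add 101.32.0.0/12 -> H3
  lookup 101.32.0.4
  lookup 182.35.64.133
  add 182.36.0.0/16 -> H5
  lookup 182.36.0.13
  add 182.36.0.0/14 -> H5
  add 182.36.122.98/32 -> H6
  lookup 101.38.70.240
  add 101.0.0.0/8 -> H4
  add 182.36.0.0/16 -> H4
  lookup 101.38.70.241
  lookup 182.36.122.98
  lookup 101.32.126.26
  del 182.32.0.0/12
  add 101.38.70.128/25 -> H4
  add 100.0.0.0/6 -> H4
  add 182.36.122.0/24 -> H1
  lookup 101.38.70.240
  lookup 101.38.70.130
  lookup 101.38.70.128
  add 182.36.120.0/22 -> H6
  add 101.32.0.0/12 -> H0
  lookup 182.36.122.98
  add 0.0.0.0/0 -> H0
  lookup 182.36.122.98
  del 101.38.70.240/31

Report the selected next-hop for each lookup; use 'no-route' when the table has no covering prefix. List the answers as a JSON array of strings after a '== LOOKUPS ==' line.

Process each operation:
  add 0.0.0.0/0 -> H5 at depth 0
  - 0.0.0.0/0 clear@0
  add 182.36.112.0/20 -> H3 at depth 20
  add 101.38.70.240/31 -> H0 at depth 31
  add 0.0.0.0/0 -> H4 at depth 0
  add 182.32.0.0/12 -> H1 at depth 12
  add 182.36.122.98/32 -> H1 at depth 32
  Q 182.36.122.98: descend 10110110001001000111101001100010 ; hops seen [H4,H1,H3,H1] ; pick H1
  add 101.0.0.0/10 -> H4 at depth 10
  add 101.38.70.241/32 -> H6 at depth 32
  Q 101.38.70.241: descend 01100101001001100100011011110001 ; hops seen [H4,H4,H0,H6] ; pick H6
  add 101.32.0.0/12 -> H5 at depth 12
  add 101.32.0.0/12 -> H3 at depth 12
  Q 101.32.0.4: descend 0110010100100 ; hops seen [H4,H4,H3] ; pick H3
  Q 182.35.64.133: descend 1011011000100 ; hops seen [H4,H1] ; pick H1
  add 182.36.0.0/16 -> H5 at depth 16
  Q 182.36.0.13: descend 10110110001001000 ; hops seen [H4,H1,H5] ; pick H5
  add 182.36.0.0/14 -> H5 at depth 14
  add 182.36.122.98/32 -> H6 at depth 32
  Q 101.38.70.240: descend 0110010100100110010001101111000 ; hops seen [H4,H4,H3,H0] ; pick H0
  add 101.0.0.0/8 -> H4 at depth 8
  add 182.36.0.0/16 -> H4 at depth 16
  Q 101.38.70.241: descend 01100101001001100100011011110001 ; hops seen [H4,H4,H4,H3,H0,H6] ; pick H6
  Q 182.36.122.98: descend 10110110001001000111101001100010 ; hops seen [H4,H1,H5,H4,H3,H6] ; pick H6
  Q 101.32.126.26: descend 0110010100100 ; hops seen [H4,H4,H4,H3] ; pick H3
  - 182.32.0.0/12 clear@12
  add 101.38.70.128/25 -> H4 at depth 25
  add 100.0.0.0/6 -> H4 at depth 6
  add 182.36.122.0/24 -> H1 at depth 24
  Q 101.38.70.240: descend 0110010100100110010001101111000 ; hops seen [H4,H4,H4,H4,H3,H4,H0] ; pick H0
  Q 101.38.70.130: descend 0110010100100110010001101 ; hops seen [H4,H4,H4,H4,H3,H4] ; pick H4
  Q 101.38.70.128: descend 0110010100100110010001101 ; hops seen [H4,H4,H4,H4,H3,H4] ; pick H4
  add 182.36.120.0/22 -> H6 at depth 22
  add 101.32.0.0/12 -> H0 at depth 12
  Q 182.36.122.98: descend 10110110001001000111101001100010 ; hops seen [H4,H5,H4,H3,H6,H1,H6] ; pick H6
  add 0.0.0.0/0 -> H0 at depth 0
  Q 182.36.122.98: descend 10110110001001000111101001100010 ; hops seen [H0,H5,H4,H3,H6,H1,H6] ; pick H6
  - 101.38.70.240/31 clear@31

== LOOKUPS ==
["H1","H6","H3","H1","H5","H0","H6","H6","H3","H0","H4","H4","H6","H6"]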